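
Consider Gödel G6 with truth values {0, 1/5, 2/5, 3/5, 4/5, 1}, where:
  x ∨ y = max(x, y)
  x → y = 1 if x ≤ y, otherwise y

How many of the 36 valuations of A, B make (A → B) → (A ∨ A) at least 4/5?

value 1: 16 assignments (counts)
value 4/5: 2 assignments (counts)
value 3/5: 3 assignments
value 2/5: 4 assignments
value 1/5: 5 assignments
value 0: 6 assignments
So 18 of the 36 assignments meet the threshold.

18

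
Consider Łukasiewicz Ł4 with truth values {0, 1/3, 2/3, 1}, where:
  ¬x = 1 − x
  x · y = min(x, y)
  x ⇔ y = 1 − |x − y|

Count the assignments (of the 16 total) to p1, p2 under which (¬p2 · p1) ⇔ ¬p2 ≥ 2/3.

p1 = 0, p2 = 0 ↦ 0  <
p1 = 0, p2 = 1/3 ↦ 1/3  <
p1 = 0, p2 = 2/3 ↦ 2/3  ≥
p1 = 0, p2 = 1 ↦ 1  ≥
p1 = 1/3, p2 = 0 ↦ 1/3  <
p1 = 1/3, p2 = 1/3 ↦ 2/3  ≥
p1 = 1/3, p2 = 2/3 ↦ 1  ≥
p1 = 1/3, p2 = 1 ↦ 1  ≥
p1 = 2/3, p2 = 0 ↦ 2/3  ≥
p1 = 2/3, p2 = 1/3 ↦ 1  ≥
p1 = 2/3, p2 = 2/3 ↦ 1  ≥
p1 = 2/3, p2 = 1 ↦ 1  ≥
p1 = 1, p2 = 0 ↦ 1  ≥
p1 = 1, p2 = 1/3 ↦ 1  ≥
p1 = 1, p2 = 2/3 ↦ 1  ≥
p1 = 1, p2 = 1 ↦ 1  ≥
So 13 of the 16 assignments meet the threshold.

13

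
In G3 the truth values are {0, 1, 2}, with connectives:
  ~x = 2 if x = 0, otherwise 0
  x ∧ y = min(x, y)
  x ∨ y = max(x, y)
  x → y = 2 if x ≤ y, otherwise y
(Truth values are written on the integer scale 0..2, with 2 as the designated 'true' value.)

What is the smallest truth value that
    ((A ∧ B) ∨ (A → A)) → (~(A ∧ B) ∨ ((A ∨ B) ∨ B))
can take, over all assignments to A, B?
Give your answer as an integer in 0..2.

Take A = 1, B = 1:
A ∧ B = 1 ∧ 1 = 1
A → A = 1 → 1 = 2
(A ∧ B) ∨ (A → A) = 1 ∨ 2 = 2
A ∧ B = 1 ∧ 1 = 1
~(A ∧ B) = ~1 = 0
A ∨ B = 1 ∨ 1 = 1
(A ∨ B) ∨ B = 1 ∨ 1 = 1
~(A ∧ B) ∨ ((A ∨ B) ∨ B) = 0 ∨ 1 = 1
((A ∧ B) ∨ (A → A)) → (~(A ∧ B) ∨ ((A ∨ B) ∨ B)) = 2 → 1 = 1
No assignment yields a value below 1, so this is the minimum.

1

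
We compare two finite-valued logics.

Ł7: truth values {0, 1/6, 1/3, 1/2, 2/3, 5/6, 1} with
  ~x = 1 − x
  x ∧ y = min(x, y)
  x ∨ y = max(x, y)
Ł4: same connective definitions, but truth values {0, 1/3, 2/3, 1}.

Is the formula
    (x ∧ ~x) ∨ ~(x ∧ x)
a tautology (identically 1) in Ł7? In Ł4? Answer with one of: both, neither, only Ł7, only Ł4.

neither

In Ł7: at x = 1/6 the value is 5/6 — not a tautology.
In Ł4: at x = 1/3 the value is 2/3 — not a tautology.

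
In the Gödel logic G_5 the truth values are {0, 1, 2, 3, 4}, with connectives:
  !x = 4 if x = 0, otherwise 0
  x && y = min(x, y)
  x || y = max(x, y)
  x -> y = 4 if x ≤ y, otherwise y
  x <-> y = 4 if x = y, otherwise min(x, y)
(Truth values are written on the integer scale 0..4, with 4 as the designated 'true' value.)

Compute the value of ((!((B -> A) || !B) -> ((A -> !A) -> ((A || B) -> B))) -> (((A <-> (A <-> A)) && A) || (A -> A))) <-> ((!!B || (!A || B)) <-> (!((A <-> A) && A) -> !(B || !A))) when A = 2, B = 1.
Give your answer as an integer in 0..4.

B -> A = 1 -> 2 = 4
!B = !1 = 0
(B -> A) || !B = 4 || 0 = 4
!((B -> A) || !B) = !4 = 0
!A = !2 = 0
A -> !A = 2 -> 0 = 0
A || B = 2 || 1 = 2
(A || B) -> B = 2 -> 1 = 1
(A -> !A) -> ((A || B) -> B) = 0 -> 1 = 4
!((B -> A) || !B) -> ((A -> !A) -> ((A || B) -> B)) = 0 -> 4 = 4
A <-> A = 2 <-> 2 = 4
A <-> (A <-> A) = 2 <-> 4 = 2
(A <-> (A <-> A)) && A = 2 && 2 = 2
A -> A = 2 -> 2 = 4
((A <-> (A <-> A)) && A) || (A -> A) = 2 || 4 = 4
(!((B -> A) || !B) -> ((A -> !A) -> ((A || B) -> B))) -> (((A <-> (A <-> A)) && A) || (A -> A)) = 4 -> 4 = 4
!B = !1 = 0
!!B = !0 = 4
!A = !2 = 0
!A || B = 0 || 1 = 1
!!B || (!A || B) = 4 || 1 = 4
A <-> A = 2 <-> 2 = 4
(A <-> A) && A = 4 && 2 = 2
!((A <-> A) && A) = !2 = 0
!A = !2 = 0
B || !A = 1 || 0 = 1
!(B || !A) = !1 = 0
!((A <-> A) && A) -> !(B || !A) = 0 -> 0 = 4
(!!B || (!A || B)) <-> (!((A <-> A) && A) -> !(B || !A)) = 4 <-> 4 = 4
((!((B -> A) || !B) -> ((A -> !A) -> ((A || B) -> B))) -> (((A <-> (A <-> A)) && A) || (A -> A))) <-> ((!!B || (!A || B)) <-> (!((A <-> A) && A) -> !(B || !A))) = 4 <-> 4 = 4

4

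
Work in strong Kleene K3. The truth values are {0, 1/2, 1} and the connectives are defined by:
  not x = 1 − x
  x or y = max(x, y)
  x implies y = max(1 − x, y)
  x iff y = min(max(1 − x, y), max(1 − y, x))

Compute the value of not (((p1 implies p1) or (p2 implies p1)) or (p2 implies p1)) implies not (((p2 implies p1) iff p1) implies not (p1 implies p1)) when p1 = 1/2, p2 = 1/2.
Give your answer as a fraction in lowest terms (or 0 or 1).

p1 implies p1 = 1/2 implies 1/2 = 1/2
p2 implies p1 = 1/2 implies 1/2 = 1/2
(p1 implies p1) or (p2 implies p1) = 1/2 or 1/2 = 1/2
p2 implies p1 = 1/2 implies 1/2 = 1/2
((p1 implies p1) or (p2 implies p1)) or (p2 implies p1) = 1/2 or 1/2 = 1/2
not (((p1 implies p1) or (p2 implies p1)) or (p2 implies p1)) = not 1/2 = 1/2
p2 implies p1 = 1/2 implies 1/2 = 1/2
(p2 implies p1) iff p1 = 1/2 iff 1/2 = 1/2
p1 implies p1 = 1/2 implies 1/2 = 1/2
not (p1 implies p1) = not 1/2 = 1/2
((p2 implies p1) iff p1) implies not (p1 implies p1) = 1/2 implies 1/2 = 1/2
not (((p2 implies p1) iff p1) implies not (p1 implies p1)) = not 1/2 = 1/2
not (((p1 implies p1) or (p2 implies p1)) or (p2 implies p1)) implies not (((p2 implies p1) iff p1) implies not (p1 implies p1)) = 1/2 implies 1/2 = 1/2

1/2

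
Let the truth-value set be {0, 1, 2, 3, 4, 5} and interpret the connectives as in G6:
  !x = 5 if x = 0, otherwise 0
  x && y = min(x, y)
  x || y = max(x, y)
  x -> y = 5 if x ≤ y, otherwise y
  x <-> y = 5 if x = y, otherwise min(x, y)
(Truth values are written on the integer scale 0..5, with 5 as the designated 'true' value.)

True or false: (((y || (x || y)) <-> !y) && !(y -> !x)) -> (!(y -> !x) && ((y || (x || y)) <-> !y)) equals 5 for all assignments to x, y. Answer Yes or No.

Yes

At x = 3, y = 5, for instance:
x || y = 3 || 5 = 5
y || (x || y) = 5 || 5 = 5
!y = !5 = 0
(y || (x || y)) <-> !y = 5 <-> 0 = 0
!x = !3 = 0
y -> !x = 5 -> 0 = 0
!(y -> !x) = !0 = 5
((y || (x || y)) <-> !y) && !(y -> !x) = 0 && 5 = 0
!(y -> !x) && ((y || (x || y)) <-> !y) = 5 && 0 = 0
(((y || (x || y)) <-> !y) && !(y -> !x)) -> (!(y -> !x) && ((y || (x || y)) <-> !y)) = 0 -> 0 = 5
and checking the remaining 35 assignments likewise gives ≥ 5 in every case.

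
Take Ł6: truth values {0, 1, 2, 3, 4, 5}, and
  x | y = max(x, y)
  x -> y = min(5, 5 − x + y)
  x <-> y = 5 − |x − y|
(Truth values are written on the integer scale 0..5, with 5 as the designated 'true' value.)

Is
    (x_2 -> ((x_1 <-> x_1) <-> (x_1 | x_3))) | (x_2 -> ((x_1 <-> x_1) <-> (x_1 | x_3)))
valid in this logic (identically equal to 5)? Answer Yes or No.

Counterexample: take x_1 = 0, x_2 = 1, x_3 = 0.
x_1 <-> x_1 = 0 <-> 0 = 5
x_1 | x_3 = 0 | 0 = 0
(x_1 <-> x_1) <-> (x_1 | x_3) = 5 <-> 0 = 0
x_2 -> ((x_1 <-> x_1) <-> (x_1 | x_3)) = 1 -> 0 = 4
x_1 <-> x_1 = 0 <-> 0 = 5
x_1 | x_3 = 0 | 0 = 0
(x_1 <-> x_1) <-> (x_1 | x_3) = 5 <-> 0 = 0
x_2 -> ((x_1 <-> x_1) <-> (x_1 | x_3)) = 1 -> 0 = 4
(x_2 -> ((x_1 <-> x_1) <-> (x_1 | x_3))) | (x_2 -> ((x_1 <-> x_1) <-> (x_1 | x_3))) = 4 | 4 = 4
This gives 4 ≠ 5.

No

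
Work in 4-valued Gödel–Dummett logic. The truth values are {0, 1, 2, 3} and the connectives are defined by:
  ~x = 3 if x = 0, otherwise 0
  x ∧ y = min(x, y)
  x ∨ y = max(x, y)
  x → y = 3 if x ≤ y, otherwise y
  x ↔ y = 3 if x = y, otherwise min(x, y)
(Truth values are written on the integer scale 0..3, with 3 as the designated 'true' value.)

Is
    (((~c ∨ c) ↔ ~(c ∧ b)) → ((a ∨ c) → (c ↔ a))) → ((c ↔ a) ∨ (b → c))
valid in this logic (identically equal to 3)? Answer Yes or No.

No

Counterexample: take a = 0, b = 2, c = 1.
~c = ~1 = 0
~c ∨ c = 0 ∨ 1 = 1
c ∧ b = 1 ∧ 2 = 1
~(c ∧ b) = ~1 = 0
(~c ∨ c) ↔ ~(c ∧ b) = 1 ↔ 0 = 0
a ∨ c = 0 ∨ 1 = 1
c ↔ a = 1 ↔ 0 = 0
(a ∨ c) → (c ↔ a) = 1 → 0 = 0
((~c ∨ c) ↔ ~(c ∧ b)) → ((a ∨ c) → (c ↔ a)) = 0 → 0 = 3
c ↔ a = 1 ↔ 0 = 0
b → c = 2 → 1 = 1
(c ↔ a) ∨ (b → c) = 0 ∨ 1 = 1
(((~c ∨ c) ↔ ~(c ∧ b)) → ((a ∨ c) → (c ↔ a))) → ((c ↔ a) ∨ (b → c)) = 3 → 1 = 1
This gives 1 ≠ 3.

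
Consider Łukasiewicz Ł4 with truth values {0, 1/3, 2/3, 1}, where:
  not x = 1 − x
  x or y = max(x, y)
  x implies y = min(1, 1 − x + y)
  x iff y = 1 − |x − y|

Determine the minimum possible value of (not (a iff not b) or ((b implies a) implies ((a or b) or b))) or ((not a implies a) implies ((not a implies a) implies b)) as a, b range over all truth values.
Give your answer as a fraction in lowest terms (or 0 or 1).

2/3

Take a = 1/3, b = 0:
not b = not 0 = 1
a iff not b = 1/3 iff 1 = 1/3
not (a iff not b) = not 1/3 = 2/3
b implies a = 0 implies 1/3 = 1
a or b = 1/3 or 0 = 1/3
(a or b) or b = 1/3 or 0 = 1/3
(b implies a) implies ((a or b) or b) = 1 implies 1/3 = 1/3
not (a iff not b) or ((b implies a) implies ((a or b) or b)) = 2/3 or 1/3 = 2/3
not a = not 1/3 = 2/3
not a implies a = 2/3 implies 1/3 = 2/3
not a = not 1/3 = 2/3
not a implies a = 2/3 implies 1/3 = 2/3
(not a implies a) implies b = 2/3 implies 0 = 1/3
(not a implies a) implies ((not a implies a) implies b) = 2/3 implies 1/3 = 2/3
(not (a iff not b) or ((b implies a) implies ((a or b) or b))) or ((not a implies a) implies ((not a implies a) implies b)) = 2/3 or 2/3 = 2/3
No assignment yields a value below 2/3, so this is the minimum.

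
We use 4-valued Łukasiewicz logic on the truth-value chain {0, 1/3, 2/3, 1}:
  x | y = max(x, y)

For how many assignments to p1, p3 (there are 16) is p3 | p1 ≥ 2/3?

12

p1 = 0, p3 = 0 ↦ 0  <
p1 = 0, p3 = 1/3 ↦ 1/3  <
p1 = 0, p3 = 2/3 ↦ 2/3  ≥
p1 = 0, p3 = 1 ↦ 1  ≥
p1 = 1/3, p3 = 0 ↦ 1/3  <
p1 = 1/3, p3 = 1/3 ↦ 1/3  <
p1 = 1/3, p3 = 2/3 ↦ 2/3  ≥
p1 = 1/3, p3 = 1 ↦ 1  ≥
p1 = 2/3, p3 = 0 ↦ 2/3  ≥
p1 = 2/3, p3 = 1/3 ↦ 2/3  ≥
p1 = 2/3, p3 = 2/3 ↦ 2/3  ≥
p1 = 2/3, p3 = 1 ↦ 1  ≥
p1 = 1, p3 = 0 ↦ 1  ≥
p1 = 1, p3 = 1/3 ↦ 1  ≥
p1 = 1, p3 = 2/3 ↦ 1  ≥
p1 = 1, p3 = 1 ↦ 1  ≥
So 12 of the 16 assignments meet the threshold.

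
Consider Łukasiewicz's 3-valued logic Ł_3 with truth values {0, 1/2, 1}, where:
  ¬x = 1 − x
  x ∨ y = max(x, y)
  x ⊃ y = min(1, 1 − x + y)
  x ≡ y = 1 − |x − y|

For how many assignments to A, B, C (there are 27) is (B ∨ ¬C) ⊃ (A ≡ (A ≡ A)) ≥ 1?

14

value 1: 14 assignments (counts)
value 1/2: 8 assignments
value 0: 5 assignments
So 14 of the 27 assignments meet the threshold.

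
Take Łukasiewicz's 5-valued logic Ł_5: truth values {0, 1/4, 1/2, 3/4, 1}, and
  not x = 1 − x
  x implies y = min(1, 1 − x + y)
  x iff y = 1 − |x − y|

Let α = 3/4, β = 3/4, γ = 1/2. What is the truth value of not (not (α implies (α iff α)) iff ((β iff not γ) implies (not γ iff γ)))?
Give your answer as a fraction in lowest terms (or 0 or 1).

α iff α = 3/4 iff 3/4 = 1
α implies (α iff α) = 3/4 implies 1 = 1
not (α implies (α iff α)) = not 1 = 0
not γ = not 1/2 = 1/2
β iff not γ = 3/4 iff 1/2 = 3/4
not γ = not 1/2 = 1/2
not γ iff γ = 1/2 iff 1/2 = 1
(β iff not γ) implies (not γ iff γ) = 3/4 implies 1 = 1
not (α implies (α iff α)) iff ((β iff not γ) implies (not γ iff γ)) = 0 iff 1 = 0
not (not (α implies (α iff α)) iff ((β iff not γ) implies (not γ iff γ))) = not 0 = 1

1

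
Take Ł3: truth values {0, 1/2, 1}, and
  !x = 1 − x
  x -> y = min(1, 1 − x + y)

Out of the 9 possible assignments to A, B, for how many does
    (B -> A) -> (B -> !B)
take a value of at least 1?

A = 0, B = 0 ↦ 1  ≥
A = 0, B = 1/2 ↦ 1  ≥
A = 0, B = 1 ↦ 1  ≥
A = 1/2, B = 0 ↦ 1  ≥
A = 1/2, B = 1/2 ↦ 1  ≥
A = 1/2, B = 1 ↦ 1/2  <
A = 1, B = 0 ↦ 1  ≥
A = 1, B = 1/2 ↦ 1  ≥
A = 1, B = 1 ↦ 0  <
So 7 of the 9 assignments meet the threshold.

7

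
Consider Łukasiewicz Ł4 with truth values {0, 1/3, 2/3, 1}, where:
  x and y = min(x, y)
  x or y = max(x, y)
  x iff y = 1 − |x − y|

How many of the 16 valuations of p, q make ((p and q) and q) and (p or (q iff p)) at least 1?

1

p = 0, q = 0 ↦ 0  <
p = 0, q = 1/3 ↦ 0  <
p = 0, q = 2/3 ↦ 0  <
p = 0, q = 1 ↦ 0  <
p = 1/3, q = 0 ↦ 0  <
p = 1/3, q = 1/3 ↦ 1/3  <
p = 1/3, q = 2/3 ↦ 1/3  <
p = 1/3, q = 1 ↦ 1/3  <
p = 2/3, q = 0 ↦ 0  <
p = 2/3, q = 1/3 ↦ 1/3  <
p = 2/3, q = 2/3 ↦ 2/3  <
p = 2/3, q = 1 ↦ 2/3  <
p = 1, q = 0 ↦ 0  <
p = 1, q = 1/3 ↦ 1/3  <
p = 1, q = 2/3 ↦ 2/3  <
p = 1, q = 1 ↦ 1  ≥
So 1 of the 16 assignments meets the threshold.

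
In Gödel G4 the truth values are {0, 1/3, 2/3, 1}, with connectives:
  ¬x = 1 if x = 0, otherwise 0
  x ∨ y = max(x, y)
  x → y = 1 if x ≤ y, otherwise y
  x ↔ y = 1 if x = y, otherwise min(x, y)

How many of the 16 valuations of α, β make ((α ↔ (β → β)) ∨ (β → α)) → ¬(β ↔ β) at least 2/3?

3

α = 0, β = 0 ↦ 0  <
α = 0, β = 1/3 ↦ 1  ≥
α = 0, β = 2/3 ↦ 1  ≥
α = 0, β = 1 ↦ 1  ≥
α = 1/3, β = 0 ↦ 0  <
α = 1/3, β = 1/3 ↦ 0  <
α = 1/3, β = 2/3 ↦ 0  <
α = 1/3, β = 1 ↦ 0  <
α = 2/3, β = 0 ↦ 0  <
α = 2/3, β = 1/3 ↦ 0  <
α = 2/3, β = 2/3 ↦ 0  <
α = 2/3, β = 1 ↦ 0  <
α = 1, β = 0 ↦ 0  <
α = 1, β = 1/3 ↦ 0  <
α = 1, β = 2/3 ↦ 0  <
α = 1, β = 1 ↦ 0  <
So 3 of the 16 assignments meet the threshold.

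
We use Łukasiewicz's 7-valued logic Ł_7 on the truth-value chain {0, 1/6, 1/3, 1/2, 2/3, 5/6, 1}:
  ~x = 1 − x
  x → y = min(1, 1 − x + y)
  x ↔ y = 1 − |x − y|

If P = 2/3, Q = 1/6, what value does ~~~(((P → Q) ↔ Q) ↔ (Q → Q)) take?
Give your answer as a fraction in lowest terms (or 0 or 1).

P → Q = 2/3 → 1/6 = 1/2
(P → Q) ↔ Q = 1/2 ↔ 1/6 = 2/3
Q → Q = 1/6 → 1/6 = 1
((P → Q) ↔ Q) ↔ (Q → Q) = 2/3 ↔ 1 = 2/3
~(((P → Q) ↔ Q) ↔ (Q → Q)) = ~2/3 = 1/3
~~(((P → Q) ↔ Q) ↔ (Q → Q)) = ~1/3 = 2/3
~~~(((P → Q) ↔ Q) ↔ (Q → Q)) = ~2/3 = 1/3

1/3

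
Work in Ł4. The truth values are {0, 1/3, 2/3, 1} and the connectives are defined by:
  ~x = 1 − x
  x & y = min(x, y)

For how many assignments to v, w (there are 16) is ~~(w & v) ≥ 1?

1

v = 0, w = 0 ↦ 0  <
v = 0, w = 1/3 ↦ 0  <
v = 0, w = 2/3 ↦ 0  <
v = 0, w = 1 ↦ 0  <
v = 1/3, w = 0 ↦ 0  <
v = 1/3, w = 1/3 ↦ 1/3  <
v = 1/3, w = 2/3 ↦ 1/3  <
v = 1/3, w = 1 ↦ 1/3  <
v = 2/3, w = 0 ↦ 0  <
v = 2/3, w = 1/3 ↦ 1/3  <
v = 2/3, w = 2/3 ↦ 2/3  <
v = 2/3, w = 1 ↦ 2/3  <
v = 1, w = 0 ↦ 0  <
v = 1, w = 1/3 ↦ 1/3  <
v = 1, w = 2/3 ↦ 2/3  <
v = 1, w = 1 ↦ 1  ≥
So 1 of the 16 assignments meets the threshold.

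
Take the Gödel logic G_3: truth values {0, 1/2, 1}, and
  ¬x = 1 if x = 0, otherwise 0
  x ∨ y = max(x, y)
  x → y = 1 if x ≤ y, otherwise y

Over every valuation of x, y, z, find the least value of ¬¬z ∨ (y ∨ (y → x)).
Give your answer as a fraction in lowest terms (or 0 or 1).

Take x = 0, y = 1/2, z = 0:
¬z = ¬0 = 1
¬¬z = ¬1 = 0
y → x = 1/2 → 0 = 0
y ∨ (y → x) = 1/2 ∨ 0 = 1/2
¬¬z ∨ (y ∨ (y → x)) = 0 ∨ 1/2 = 1/2
No assignment yields a value below 1/2, so this is the minimum.

1/2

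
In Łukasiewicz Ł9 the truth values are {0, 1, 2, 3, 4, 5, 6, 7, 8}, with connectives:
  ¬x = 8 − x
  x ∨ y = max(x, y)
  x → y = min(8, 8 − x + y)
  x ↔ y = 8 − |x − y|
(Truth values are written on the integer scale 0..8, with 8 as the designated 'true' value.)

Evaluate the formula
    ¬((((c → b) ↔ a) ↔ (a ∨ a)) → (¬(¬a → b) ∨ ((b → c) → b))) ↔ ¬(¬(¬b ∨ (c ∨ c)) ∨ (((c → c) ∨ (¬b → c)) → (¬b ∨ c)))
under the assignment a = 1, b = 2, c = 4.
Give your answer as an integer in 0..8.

c → b = 4 → 2 = 6
(c → b) ↔ a = 6 ↔ 1 = 3
a ∨ a = 1 ∨ 1 = 1
((c → b) ↔ a) ↔ (a ∨ a) = 3 ↔ 1 = 6
¬a = ¬1 = 7
¬a → b = 7 → 2 = 3
¬(¬a → b) = ¬3 = 5
b → c = 2 → 4 = 8
(b → c) → b = 8 → 2 = 2
¬(¬a → b) ∨ ((b → c) → b) = 5 ∨ 2 = 5
(((c → b) ↔ a) ↔ (a ∨ a)) → (¬(¬a → b) ∨ ((b → c) → b)) = 6 → 5 = 7
¬((((c → b) ↔ a) ↔ (a ∨ a)) → (¬(¬a → b) ∨ ((b → c) → b))) = ¬7 = 1
¬b = ¬2 = 6
c ∨ c = 4 ∨ 4 = 4
¬b ∨ (c ∨ c) = 6 ∨ 4 = 6
¬(¬b ∨ (c ∨ c)) = ¬6 = 2
c → c = 4 → 4 = 8
¬b = ¬2 = 6
¬b → c = 6 → 4 = 6
(c → c) ∨ (¬b → c) = 8 ∨ 6 = 8
¬b = ¬2 = 6
¬b ∨ c = 6 ∨ 4 = 6
((c → c) ∨ (¬b → c)) → (¬b ∨ c) = 8 → 6 = 6
¬(¬b ∨ (c ∨ c)) ∨ (((c → c) ∨ (¬b → c)) → (¬b ∨ c)) = 2 ∨ 6 = 6
¬(¬(¬b ∨ (c ∨ c)) ∨ (((c → c) ∨ (¬b → c)) → (¬b ∨ c))) = ¬6 = 2
¬((((c → b) ↔ a) ↔ (a ∨ a)) → (¬(¬a → b) ∨ ((b → c) → b))) ↔ ¬(¬(¬b ∨ (c ∨ c)) ∨ (((c → c) ∨ (¬b → c)) → (¬b ∨ c))) = 1 ↔ 2 = 7

7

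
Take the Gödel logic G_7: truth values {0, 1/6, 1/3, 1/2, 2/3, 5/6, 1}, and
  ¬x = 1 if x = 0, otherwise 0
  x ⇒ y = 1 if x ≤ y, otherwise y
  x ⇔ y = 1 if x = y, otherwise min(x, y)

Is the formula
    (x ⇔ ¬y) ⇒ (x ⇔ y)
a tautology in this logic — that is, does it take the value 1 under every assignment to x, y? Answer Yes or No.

No

Counterexample: take x = 0, y = 1/6.
¬y = ¬1/6 = 0
x ⇔ ¬y = 0 ⇔ 0 = 1
x ⇔ y = 0 ⇔ 1/6 = 0
(x ⇔ ¬y) ⇒ (x ⇔ y) = 1 ⇒ 0 = 0
This gives 0 ≠ 1.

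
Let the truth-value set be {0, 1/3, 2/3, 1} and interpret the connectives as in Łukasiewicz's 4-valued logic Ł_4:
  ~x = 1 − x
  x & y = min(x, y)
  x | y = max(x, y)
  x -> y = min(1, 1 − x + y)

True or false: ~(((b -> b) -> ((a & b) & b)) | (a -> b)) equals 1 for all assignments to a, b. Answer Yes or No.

Counterexample: take a = 0, b = 0.
b -> b = 0 -> 0 = 1
a & b = 0 & 0 = 0
(a & b) & b = 0 & 0 = 0
(b -> b) -> ((a & b) & b) = 1 -> 0 = 0
a -> b = 0 -> 0 = 1
((b -> b) -> ((a & b) & b)) | (a -> b) = 0 | 1 = 1
~(((b -> b) -> ((a & b) & b)) | (a -> b)) = ~1 = 0
This gives 0 ≠ 1.

No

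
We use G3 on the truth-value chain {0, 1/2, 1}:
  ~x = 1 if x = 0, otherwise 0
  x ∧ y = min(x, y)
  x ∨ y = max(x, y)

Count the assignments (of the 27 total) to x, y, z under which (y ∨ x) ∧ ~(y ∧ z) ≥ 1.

7

value 1: 7 assignments (counts)
value 1/2: 5 assignments
value 0: 15 assignments
So 7 of the 27 assignments meet the threshold.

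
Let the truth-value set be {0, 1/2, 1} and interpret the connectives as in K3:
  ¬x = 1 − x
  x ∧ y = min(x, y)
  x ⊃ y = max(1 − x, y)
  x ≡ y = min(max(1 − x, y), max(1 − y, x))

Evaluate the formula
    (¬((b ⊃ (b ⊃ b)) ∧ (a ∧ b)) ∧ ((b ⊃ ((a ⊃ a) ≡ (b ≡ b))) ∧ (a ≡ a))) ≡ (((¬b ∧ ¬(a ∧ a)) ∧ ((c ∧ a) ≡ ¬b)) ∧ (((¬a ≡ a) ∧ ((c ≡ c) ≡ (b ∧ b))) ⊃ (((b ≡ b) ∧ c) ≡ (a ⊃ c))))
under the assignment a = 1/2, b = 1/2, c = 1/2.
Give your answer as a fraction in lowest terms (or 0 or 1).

1/2

b ⊃ b = 1/2 ⊃ 1/2 = 1/2
b ⊃ (b ⊃ b) = 1/2 ⊃ 1/2 = 1/2
a ∧ b = 1/2 ∧ 1/2 = 1/2
(b ⊃ (b ⊃ b)) ∧ (a ∧ b) = 1/2 ∧ 1/2 = 1/2
¬((b ⊃ (b ⊃ b)) ∧ (a ∧ b)) = ¬1/2 = 1/2
a ⊃ a = 1/2 ⊃ 1/2 = 1/2
b ≡ b = 1/2 ≡ 1/2 = 1/2
(a ⊃ a) ≡ (b ≡ b) = 1/2 ≡ 1/2 = 1/2
b ⊃ ((a ⊃ a) ≡ (b ≡ b)) = 1/2 ⊃ 1/2 = 1/2
a ≡ a = 1/2 ≡ 1/2 = 1/2
(b ⊃ ((a ⊃ a) ≡ (b ≡ b))) ∧ (a ≡ a) = 1/2 ∧ 1/2 = 1/2
¬((b ⊃ (b ⊃ b)) ∧ (a ∧ b)) ∧ ((b ⊃ ((a ⊃ a) ≡ (b ≡ b))) ∧ (a ≡ a)) = 1/2 ∧ 1/2 = 1/2
¬b = ¬1/2 = 1/2
a ∧ a = 1/2 ∧ 1/2 = 1/2
¬(a ∧ a) = ¬1/2 = 1/2
¬b ∧ ¬(a ∧ a) = 1/2 ∧ 1/2 = 1/2
c ∧ a = 1/2 ∧ 1/2 = 1/2
¬b = ¬1/2 = 1/2
(c ∧ a) ≡ ¬b = 1/2 ≡ 1/2 = 1/2
(¬b ∧ ¬(a ∧ a)) ∧ ((c ∧ a) ≡ ¬b) = 1/2 ∧ 1/2 = 1/2
¬a = ¬1/2 = 1/2
¬a ≡ a = 1/2 ≡ 1/2 = 1/2
c ≡ c = 1/2 ≡ 1/2 = 1/2
b ∧ b = 1/2 ∧ 1/2 = 1/2
(c ≡ c) ≡ (b ∧ b) = 1/2 ≡ 1/2 = 1/2
(¬a ≡ a) ∧ ((c ≡ c) ≡ (b ∧ b)) = 1/2 ∧ 1/2 = 1/2
b ≡ b = 1/2 ≡ 1/2 = 1/2
(b ≡ b) ∧ c = 1/2 ∧ 1/2 = 1/2
a ⊃ c = 1/2 ⊃ 1/2 = 1/2
((b ≡ b) ∧ c) ≡ (a ⊃ c) = 1/2 ≡ 1/2 = 1/2
((¬a ≡ a) ∧ ((c ≡ c) ≡ (b ∧ b))) ⊃ (((b ≡ b) ∧ c) ≡ (a ⊃ c)) = 1/2 ⊃ 1/2 = 1/2
((¬b ∧ ¬(a ∧ a)) ∧ ((c ∧ a) ≡ ¬b)) ∧ (((¬a ≡ a) ∧ ((c ≡ c) ≡ (b ∧ b))) ⊃ (((b ≡ b) ∧ c) ≡ (a ⊃ c))) = 1/2 ∧ 1/2 = 1/2
(¬((b ⊃ (b ⊃ b)) ∧ (a ∧ b)) ∧ ((b ⊃ ((a ⊃ a) ≡ (b ≡ b))) ∧ (a ≡ a))) ≡ (((¬b ∧ ¬(a ∧ a)) ∧ ((c ∧ a) ≡ ¬b)) ∧ (((¬a ≡ a) ∧ ((c ≡ c) ≡ (b ∧ b))) ⊃ (((b ≡ b) ∧ c) ≡ (a ⊃ c)))) = 1/2 ≡ 1/2 = 1/2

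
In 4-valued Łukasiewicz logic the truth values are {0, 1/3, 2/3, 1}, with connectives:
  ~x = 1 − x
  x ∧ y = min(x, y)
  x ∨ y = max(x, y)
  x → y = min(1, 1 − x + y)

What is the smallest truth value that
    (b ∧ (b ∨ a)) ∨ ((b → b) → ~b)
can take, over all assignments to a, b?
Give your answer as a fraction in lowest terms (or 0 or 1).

Take a = 0, b = 1/3:
b ∨ a = 1/3 ∨ 0 = 1/3
b ∧ (b ∨ a) = 1/3 ∧ 1/3 = 1/3
b → b = 1/3 → 1/3 = 1
~b = ~1/3 = 2/3
(b → b) → ~b = 1 → 2/3 = 2/3
(b ∧ (b ∨ a)) ∨ ((b → b) → ~b) = 1/3 ∨ 2/3 = 2/3
No assignment yields a value below 2/3, so this is the minimum.

2/3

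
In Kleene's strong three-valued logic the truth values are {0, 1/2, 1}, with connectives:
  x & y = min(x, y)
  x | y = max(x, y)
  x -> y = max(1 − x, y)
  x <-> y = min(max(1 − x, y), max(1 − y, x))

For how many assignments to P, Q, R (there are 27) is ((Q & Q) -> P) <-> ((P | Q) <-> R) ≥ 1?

value 1: 5 assignments (counts)
value 1/2: 17 assignments
value 0: 5 assignments
So 5 of the 27 assignments meet the threshold.

5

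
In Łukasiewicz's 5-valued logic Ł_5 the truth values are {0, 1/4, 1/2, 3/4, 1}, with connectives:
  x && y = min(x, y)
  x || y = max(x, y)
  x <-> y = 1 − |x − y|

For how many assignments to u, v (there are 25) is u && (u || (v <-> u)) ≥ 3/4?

10

value 1: 5 assignments (counts)
value 3/4: 5 assignments (counts)
value 1/2: 5 assignments
value 1/4: 5 assignments
value 0: 5 assignments
So 10 of the 25 assignments meet the threshold.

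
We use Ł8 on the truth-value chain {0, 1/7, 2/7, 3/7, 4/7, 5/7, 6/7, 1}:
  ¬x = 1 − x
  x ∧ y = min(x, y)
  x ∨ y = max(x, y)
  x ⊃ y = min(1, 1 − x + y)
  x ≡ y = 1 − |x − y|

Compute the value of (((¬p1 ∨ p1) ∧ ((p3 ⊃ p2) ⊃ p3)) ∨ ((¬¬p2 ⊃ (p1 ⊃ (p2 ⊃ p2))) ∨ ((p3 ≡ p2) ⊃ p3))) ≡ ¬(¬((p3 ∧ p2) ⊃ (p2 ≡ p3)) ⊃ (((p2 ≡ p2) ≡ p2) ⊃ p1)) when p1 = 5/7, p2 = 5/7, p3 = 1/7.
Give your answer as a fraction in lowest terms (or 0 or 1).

¬p1 = ¬5/7 = 2/7
¬p1 ∨ p1 = 2/7 ∨ 5/7 = 5/7
p3 ⊃ p2 = 1/7 ⊃ 5/7 = 1
(p3 ⊃ p2) ⊃ p3 = 1 ⊃ 1/7 = 1/7
(¬p1 ∨ p1) ∧ ((p3 ⊃ p2) ⊃ p3) = 5/7 ∧ 1/7 = 1/7
¬p2 = ¬5/7 = 2/7
¬¬p2 = ¬2/7 = 5/7
p2 ⊃ p2 = 5/7 ⊃ 5/7 = 1
p1 ⊃ (p2 ⊃ p2) = 5/7 ⊃ 1 = 1
¬¬p2 ⊃ (p1 ⊃ (p2 ⊃ p2)) = 5/7 ⊃ 1 = 1
p3 ≡ p2 = 1/7 ≡ 5/7 = 3/7
(p3 ≡ p2) ⊃ p3 = 3/7 ⊃ 1/7 = 5/7
(¬¬p2 ⊃ (p1 ⊃ (p2 ⊃ p2))) ∨ ((p3 ≡ p2) ⊃ p3) = 1 ∨ 5/7 = 1
((¬p1 ∨ p1) ∧ ((p3 ⊃ p2) ⊃ p3)) ∨ ((¬¬p2 ⊃ (p1 ⊃ (p2 ⊃ p2))) ∨ ((p3 ≡ p2) ⊃ p3)) = 1/7 ∨ 1 = 1
p3 ∧ p2 = 1/7 ∧ 5/7 = 1/7
p2 ≡ p3 = 5/7 ≡ 1/7 = 3/7
(p3 ∧ p2) ⊃ (p2 ≡ p3) = 1/7 ⊃ 3/7 = 1
¬((p3 ∧ p2) ⊃ (p2 ≡ p3)) = ¬1 = 0
p2 ≡ p2 = 5/7 ≡ 5/7 = 1
(p2 ≡ p2) ≡ p2 = 1 ≡ 5/7 = 5/7
((p2 ≡ p2) ≡ p2) ⊃ p1 = 5/7 ⊃ 5/7 = 1
¬((p3 ∧ p2) ⊃ (p2 ≡ p3)) ⊃ (((p2 ≡ p2) ≡ p2) ⊃ p1) = 0 ⊃ 1 = 1
¬(¬((p3 ∧ p2) ⊃ (p2 ≡ p3)) ⊃ (((p2 ≡ p2) ≡ p2) ⊃ p1)) = ¬1 = 0
(((¬p1 ∨ p1) ∧ ((p3 ⊃ p2) ⊃ p3)) ∨ ((¬¬p2 ⊃ (p1 ⊃ (p2 ⊃ p2))) ∨ ((p3 ≡ p2) ⊃ p3))) ≡ ¬(¬((p3 ∧ p2) ⊃ (p2 ≡ p3)) ⊃ (((p2 ≡ p2) ≡ p2) ⊃ p1)) = 1 ≡ 0 = 0

0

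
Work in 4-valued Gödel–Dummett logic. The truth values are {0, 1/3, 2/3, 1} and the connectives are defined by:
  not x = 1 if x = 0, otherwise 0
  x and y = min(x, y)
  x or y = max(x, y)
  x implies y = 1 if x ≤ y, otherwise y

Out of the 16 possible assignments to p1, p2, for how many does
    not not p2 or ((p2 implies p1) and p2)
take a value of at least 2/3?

p1 = 0, p2 = 0 ↦ 0  <
p1 = 0, p2 = 1/3 ↦ 1  ≥
p1 = 0, p2 = 2/3 ↦ 1  ≥
p1 = 0, p2 = 1 ↦ 1  ≥
p1 = 1/3, p2 = 0 ↦ 0  <
p1 = 1/3, p2 = 1/3 ↦ 1  ≥
p1 = 1/3, p2 = 2/3 ↦ 1  ≥
p1 = 1/3, p2 = 1 ↦ 1  ≥
p1 = 2/3, p2 = 0 ↦ 0  <
p1 = 2/3, p2 = 1/3 ↦ 1  ≥
p1 = 2/3, p2 = 2/3 ↦ 1  ≥
p1 = 2/3, p2 = 1 ↦ 1  ≥
p1 = 1, p2 = 0 ↦ 0  <
p1 = 1, p2 = 1/3 ↦ 1  ≥
p1 = 1, p2 = 2/3 ↦ 1  ≥
p1 = 1, p2 = 1 ↦ 1  ≥
So 12 of the 16 assignments meet the threshold.

12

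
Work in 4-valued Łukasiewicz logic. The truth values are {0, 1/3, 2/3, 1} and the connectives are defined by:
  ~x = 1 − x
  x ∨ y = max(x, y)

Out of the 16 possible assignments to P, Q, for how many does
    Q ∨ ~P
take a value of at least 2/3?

12

P = 0, Q = 0 ↦ 1  ≥
P = 0, Q = 1/3 ↦ 1  ≥
P = 0, Q = 2/3 ↦ 1  ≥
P = 0, Q = 1 ↦ 1  ≥
P = 1/3, Q = 0 ↦ 2/3  ≥
P = 1/3, Q = 1/3 ↦ 2/3  ≥
P = 1/3, Q = 2/3 ↦ 2/3  ≥
P = 1/3, Q = 1 ↦ 1  ≥
P = 2/3, Q = 0 ↦ 1/3  <
P = 2/3, Q = 1/3 ↦ 1/3  <
P = 2/3, Q = 2/3 ↦ 2/3  ≥
P = 2/3, Q = 1 ↦ 1  ≥
P = 1, Q = 0 ↦ 0  <
P = 1, Q = 1/3 ↦ 1/3  <
P = 1, Q = 2/3 ↦ 2/3  ≥
P = 1, Q = 1 ↦ 1  ≥
So 12 of the 16 assignments meet the threshold.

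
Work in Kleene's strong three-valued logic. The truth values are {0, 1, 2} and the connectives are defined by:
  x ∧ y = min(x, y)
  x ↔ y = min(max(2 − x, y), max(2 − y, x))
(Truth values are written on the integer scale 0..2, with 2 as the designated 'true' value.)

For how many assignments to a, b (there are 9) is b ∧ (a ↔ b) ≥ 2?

a = 0, b = 0 ↦ 0  <
a = 0, b = 1 ↦ 1  <
a = 0, b = 2 ↦ 0  <
a = 1, b = 0 ↦ 0  <
a = 1, b = 1 ↦ 1  <
a = 1, b = 2 ↦ 1  <
a = 2, b = 0 ↦ 0  <
a = 2, b = 1 ↦ 1  <
a = 2, b = 2 ↦ 2  ≥
So 1 of the 9 assignments meets the threshold.

1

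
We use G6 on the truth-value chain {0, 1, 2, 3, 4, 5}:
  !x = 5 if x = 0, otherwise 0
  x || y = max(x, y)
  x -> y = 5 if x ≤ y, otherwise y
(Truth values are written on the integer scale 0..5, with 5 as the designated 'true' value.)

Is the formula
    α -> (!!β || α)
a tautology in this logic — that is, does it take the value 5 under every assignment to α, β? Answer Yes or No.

Yes

At α = 5, β = 1, for instance:
!β = !1 = 0
!!β = !0 = 5
!!β || α = 5 || 5 = 5
α -> (!!β || α) = 5 -> 5 = 5
and checking the remaining 35 assignments likewise gives ≥ 5 in every case.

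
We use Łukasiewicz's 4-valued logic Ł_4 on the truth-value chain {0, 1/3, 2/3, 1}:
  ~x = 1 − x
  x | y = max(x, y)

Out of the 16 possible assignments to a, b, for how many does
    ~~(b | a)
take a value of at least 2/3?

12

a = 0, b = 0 ↦ 0  <
a = 0, b = 1/3 ↦ 1/3  <
a = 0, b = 2/3 ↦ 2/3  ≥
a = 0, b = 1 ↦ 1  ≥
a = 1/3, b = 0 ↦ 1/3  <
a = 1/3, b = 1/3 ↦ 1/3  <
a = 1/3, b = 2/3 ↦ 2/3  ≥
a = 1/3, b = 1 ↦ 1  ≥
a = 2/3, b = 0 ↦ 2/3  ≥
a = 2/3, b = 1/3 ↦ 2/3  ≥
a = 2/3, b = 2/3 ↦ 2/3  ≥
a = 2/3, b = 1 ↦ 1  ≥
a = 1, b = 0 ↦ 1  ≥
a = 1, b = 1/3 ↦ 1  ≥
a = 1, b = 2/3 ↦ 1  ≥
a = 1, b = 1 ↦ 1  ≥
So 12 of the 16 assignments meet the threshold.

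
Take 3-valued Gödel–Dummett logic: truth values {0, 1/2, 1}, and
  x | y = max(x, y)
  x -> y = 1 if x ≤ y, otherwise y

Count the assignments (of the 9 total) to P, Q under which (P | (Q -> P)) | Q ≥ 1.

P = 0, Q = 0 ↦ 1  ≥
P = 0, Q = 1/2 ↦ 1/2  <
P = 0, Q = 1 ↦ 1  ≥
P = 1/2, Q = 0 ↦ 1  ≥
P = 1/2, Q = 1/2 ↦ 1  ≥
P = 1/2, Q = 1 ↦ 1  ≥
P = 1, Q = 0 ↦ 1  ≥
P = 1, Q = 1/2 ↦ 1  ≥
P = 1, Q = 1 ↦ 1  ≥
So 8 of the 9 assignments meet the threshold.

8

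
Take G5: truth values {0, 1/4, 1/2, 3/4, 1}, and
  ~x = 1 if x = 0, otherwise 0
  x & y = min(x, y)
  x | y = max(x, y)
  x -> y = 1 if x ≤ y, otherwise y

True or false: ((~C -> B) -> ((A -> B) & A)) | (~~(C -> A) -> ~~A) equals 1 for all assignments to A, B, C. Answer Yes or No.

No

Counterexample: take A = 0, B = 1/4, C = 0.
~C = ~0 = 1
~C -> B = 1 -> 1/4 = 1/4
A -> B = 0 -> 1/4 = 1
(A -> B) & A = 1 & 0 = 0
(~C -> B) -> ((A -> B) & A) = 1/4 -> 0 = 0
C -> A = 0 -> 0 = 1
~(C -> A) = ~1 = 0
~~(C -> A) = ~0 = 1
~A = ~0 = 1
~~A = ~1 = 0
~~(C -> A) -> ~~A = 1 -> 0 = 0
((~C -> B) -> ((A -> B) & A)) | (~~(C -> A) -> ~~A) = 0 | 0 = 0
This gives 0 ≠ 1.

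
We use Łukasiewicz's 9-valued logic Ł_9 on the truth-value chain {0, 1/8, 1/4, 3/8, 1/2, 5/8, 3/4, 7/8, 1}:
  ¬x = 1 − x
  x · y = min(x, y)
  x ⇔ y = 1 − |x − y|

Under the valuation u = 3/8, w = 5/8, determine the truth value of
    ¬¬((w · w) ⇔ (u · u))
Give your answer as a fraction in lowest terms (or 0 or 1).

3/4

w · w = 5/8 · 5/8 = 5/8
u · u = 3/8 · 3/8 = 3/8
(w · w) ⇔ (u · u) = 5/8 ⇔ 3/8 = 3/4
¬((w · w) ⇔ (u · u)) = ¬3/4 = 1/4
¬¬((w · w) ⇔ (u · u)) = ¬1/4 = 3/4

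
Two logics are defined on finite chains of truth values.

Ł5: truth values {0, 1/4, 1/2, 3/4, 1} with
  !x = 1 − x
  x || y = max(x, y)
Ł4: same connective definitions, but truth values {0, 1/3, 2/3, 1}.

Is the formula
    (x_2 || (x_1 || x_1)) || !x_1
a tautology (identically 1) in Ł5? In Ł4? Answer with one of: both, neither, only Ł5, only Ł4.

In Ł5: at x_1 = 1/4, x_2 = 0 the value is 3/4 — not a tautology.
In Ł4: at x_1 = 1/3, x_2 = 0 the value is 2/3 — not a tautology.

neither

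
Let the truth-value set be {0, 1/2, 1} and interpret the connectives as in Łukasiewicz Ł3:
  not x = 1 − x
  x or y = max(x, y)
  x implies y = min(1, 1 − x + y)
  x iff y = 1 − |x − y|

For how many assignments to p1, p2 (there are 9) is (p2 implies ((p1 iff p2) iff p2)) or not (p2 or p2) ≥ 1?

7

p1 = 0, p2 = 0 ↦ 1  ≥
p1 = 0, p2 = 1/2 ↦ 1  ≥
p1 = 0, p2 = 1 ↦ 0  <
p1 = 1/2, p2 = 0 ↦ 1  ≥
p1 = 1/2, p2 = 1/2 ↦ 1  ≥
p1 = 1/2, p2 = 1 ↦ 1/2  <
p1 = 1, p2 = 0 ↦ 1  ≥
p1 = 1, p2 = 1/2 ↦ 1  ≥
p1 = 1, p2 = 1 ↦ 1  ≥
So 7 of the 9 assignments meet the threshold.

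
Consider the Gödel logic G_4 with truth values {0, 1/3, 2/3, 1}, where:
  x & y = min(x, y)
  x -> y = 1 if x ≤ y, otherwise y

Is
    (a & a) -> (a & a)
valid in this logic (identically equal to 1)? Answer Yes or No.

Yes

a = 0 ↦ 1
a = 1/3 ↦ 1
a = 2/3 ↦ 1
a = 1 ↦ 1
Every assignment gives a value ≥ 1.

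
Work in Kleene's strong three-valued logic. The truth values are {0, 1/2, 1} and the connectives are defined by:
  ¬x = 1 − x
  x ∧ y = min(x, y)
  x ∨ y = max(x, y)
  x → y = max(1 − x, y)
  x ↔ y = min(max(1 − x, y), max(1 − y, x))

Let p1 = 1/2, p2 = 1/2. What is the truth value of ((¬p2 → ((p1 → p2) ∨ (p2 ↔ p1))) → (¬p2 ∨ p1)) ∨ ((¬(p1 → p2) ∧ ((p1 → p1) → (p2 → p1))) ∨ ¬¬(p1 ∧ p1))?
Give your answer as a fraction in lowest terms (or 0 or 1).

¬p2 = ¬1/2 = 1/2
p1 → p2 = 1/2 → 1/2 = 1/2
p2 ↔ p1 = 1/2 ↔ 1/2 = 1/2
(p1 → p2) ∨ (p2 ↔ p1) = 1/2 ∨ 1/2 = 1/2
¬p2 → ((p1 → p2) ∨ (p2 ↔ p1)) = 1/2 → 1/2 = 1/2
¬p2 = ¬1/2 = 1/2
¬p2 ∨ p1 = 1/2 ∨ 1/2 = 1/2
(¬p2 → ((p1 → p2) ∨ (p2 ↔ p1))) → (¬p2 ∨ p1) = 1/2 → 1/2 = 1/2
p1 → p2 = 1/2 → 1/2 = 1/2
¬(p1 → p2) = ¬1/2 = 1/2
p1 → p1 = 1/2 → 1/2 = 1/2
p2 → p1 = 1/2 → 1/2 = 1/2
(p1 → p1) → (p2 → p1) = 1/2 → 1/2 = 1/2
¬(p1 → p2) ∧ ((p1 → p1) → (p2 → p1)) = 1/2 ∧ 1/2 = 1/2
p1 ∧ p1 = 1/2 ∧ 1/2 = 1/2
¬(p1 ∧ p1) = ¬1/2 = 1/2
¬¬(p1 ∧ p1) = ¬1/2 = 1/2
(¬(p1 → p2) ∧ ((p1 → p1) → (p2 → p1))) ∨ ¬¬(p1 ∧ p1) = 1/2 ∨ 1/2 = 1/2
((¬p2 → ((p1 → p2) ∨ (p2 ↔ p1))) → (¬p2 ∨ p1)) ∨ ((¬(p1 → p2) ∧ ((p1 → p1) → (p2 → p1))) ∨ ¬¬(p1 ∧ p1)) = 1/2 ∨ 1/2 = 1/2

1/2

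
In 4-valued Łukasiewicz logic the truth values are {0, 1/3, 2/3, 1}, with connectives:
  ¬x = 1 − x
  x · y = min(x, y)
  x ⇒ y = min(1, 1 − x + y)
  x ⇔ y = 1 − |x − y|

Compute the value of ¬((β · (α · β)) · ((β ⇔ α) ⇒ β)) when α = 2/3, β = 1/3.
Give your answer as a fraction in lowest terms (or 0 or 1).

2/3

α · β = 2/3 · 1/3 = 1/3
β · (α · β) = 1/3 · 1/3 = 1/3
β ⇔ α = 1/3 ⇔ 2/3 = 2/3
(β ⇔ α) ⇒ β = 2/3 ⇒ 1/3 = 2/3
(β · (α · β)) · ((β ⇔ α) ⇒ β) = 1/3 · 2/3 = 1/3
¬((β · (α · β)) · ((β ⇔ α) ⇒ β)) = ¬1/3 = 2/3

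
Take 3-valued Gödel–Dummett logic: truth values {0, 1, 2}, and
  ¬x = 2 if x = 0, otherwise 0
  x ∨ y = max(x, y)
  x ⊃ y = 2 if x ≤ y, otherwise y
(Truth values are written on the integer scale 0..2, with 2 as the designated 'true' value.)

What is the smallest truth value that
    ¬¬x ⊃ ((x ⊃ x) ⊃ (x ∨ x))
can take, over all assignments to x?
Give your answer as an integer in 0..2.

1

Take x = 1:
¬x = ¬1 = 0
¬¬x = ¬0 = 2
x ⊃ x = 1 ⊃ 1 = 2
x ∨ x = 1 ∨ 1 = 1
(x ⊃ x) ⊃ (x ∨ x) = 2 ⊃ 1 = 1
¬¬x ⊃ ((x ⊃ x) ⊃ (x ∨ x)) = 2 ⊃ 1 = 1
No assignment yields a value below 1, so this is the minimum.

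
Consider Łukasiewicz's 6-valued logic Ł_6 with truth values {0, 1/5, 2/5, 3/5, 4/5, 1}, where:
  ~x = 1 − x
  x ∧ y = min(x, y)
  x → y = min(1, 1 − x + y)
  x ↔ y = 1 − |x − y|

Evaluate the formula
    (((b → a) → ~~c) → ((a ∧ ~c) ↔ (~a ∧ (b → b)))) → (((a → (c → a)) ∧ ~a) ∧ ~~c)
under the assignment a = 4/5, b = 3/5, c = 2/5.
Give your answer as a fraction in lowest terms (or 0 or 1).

1/5

b → a = 3/5 → 4/5 = 1
~c = ~2/5 = 3/5
~~c = ~3/5 = 2/5
(b → a) → ~~c = 1 → 2/5 = 2/5
~c = ~2/5 = 3/5
a ∧ ~c = 4/5 ∧ 3/5 = 3/5
~a = ~4/5 = 1/5
b → b = 3/5 → 3/5 = 1
~a ∧ (b → b) = 1/5 ∧ 1 = 1/5
(a ∧ ~c) ↔ (~a ∧ (b → b)) = 3/5 ↔ 1/5 = 3/5
((b → a) → ~~c) → ((a ∧ ~c) ↔ (~a ∧ (b → b))) = 2/5 → 3/5 = 1
c → a = 2/5 → 4/5 = 1
a → (c → a) = 4/5 → 1 = 1
~a = ~4/5 = 1/5
(a → (c → a)) ∧ ~a = 1 ∧ 1/5 = 1/5
~c = ~2/5 = 3/5
~~c = ~3/5 = 2/5
((a → (c → a)) ∧ ~a) ∧ ~~c = 1/5 ∧ 2/5 = 1/5
(((b → a) → ~~c) → ((a ∧ ~c) ↔ (~a ∧ (b → b)))) → (((a → (c → a)) ∧ ~a) ∧ ~~c) = 1 → 1/5 = 1/5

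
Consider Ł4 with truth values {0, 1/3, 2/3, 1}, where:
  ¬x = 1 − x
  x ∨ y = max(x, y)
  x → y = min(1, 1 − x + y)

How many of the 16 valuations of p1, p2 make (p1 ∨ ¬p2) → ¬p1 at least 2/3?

p1 = 0, p2 = 0 ↦ 1  ≥
p1 = 0, p2 = 1/3 ↦ 1  ≥
p1 = 0, p2 = 2/3 ↦ 1  ≥
p1 = 0, p2 = 1 ↦ 1  ≥
p1 = 1/3, p2 = 0 ↦ 2/3  ≥
p1 = 1/3, p2 = 1/3 ↦ 1  ≥
p1 = 1/3, p2 = 2/3 ↦ 1  ≥
p1 = 1/3, p2 = 1 ↦ 1  ≥
p1 = 2/3, p2 = 0 ↦ 1/3  <
p1 = 2/3, p2 = 1/3 ↦ 2/3  ≥
p1 = 2/3, p2 = 2/3 ↦ 2/3  ≥
p1 = 2/3, p2 = 1 ↦ 2/3  ≥
p1 = 1, p2 = 0 ↦ 0  <
p1 = 1, p2 = 1/3 ↦ 0  <
p1 = 1, p2 = 2/3 ↦ 0  <
p1 = 1, p2 = 1 ↦ 0  <
So 11 of the 16 assignments meet the threshold.

11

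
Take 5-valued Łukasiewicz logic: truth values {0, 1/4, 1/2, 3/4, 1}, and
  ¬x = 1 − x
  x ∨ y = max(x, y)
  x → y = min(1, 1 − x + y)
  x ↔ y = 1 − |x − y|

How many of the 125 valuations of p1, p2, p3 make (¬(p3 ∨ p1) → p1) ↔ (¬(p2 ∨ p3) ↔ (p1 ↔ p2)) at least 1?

17

value 1: 17 assignments (counts)
value 3/4: 33 assignments
value 1/2: 36 assignments
value 1/4: 24 assignments
value 0: 15 assignments
So 17 of the 125 assignments meet the threshold.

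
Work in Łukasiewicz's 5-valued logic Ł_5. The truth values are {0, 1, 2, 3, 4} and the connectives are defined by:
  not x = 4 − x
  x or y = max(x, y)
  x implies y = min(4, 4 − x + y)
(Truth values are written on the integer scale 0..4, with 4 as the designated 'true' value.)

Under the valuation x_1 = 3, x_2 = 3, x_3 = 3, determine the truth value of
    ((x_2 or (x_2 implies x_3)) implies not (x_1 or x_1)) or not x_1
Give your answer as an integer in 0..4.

x_2 implies x_3 = 3 implies 3 = 4
x_2 or (x_2 implies x_3) = 3 or 4 = 4
x_1 or x_1 = 3 or 3 = 3
not (x_1 or x_1) = not 3 = 1
(x_2 or (x_2 implies x_3)) implies not (x_1 or x_1) = 4 implies 1 = 1
not x_1 = not 3 = 1
((x_2 or (x_2 implies x_3)) implies not (x_1 or x_1)) or not x_1 = 1 or 1 = 1

1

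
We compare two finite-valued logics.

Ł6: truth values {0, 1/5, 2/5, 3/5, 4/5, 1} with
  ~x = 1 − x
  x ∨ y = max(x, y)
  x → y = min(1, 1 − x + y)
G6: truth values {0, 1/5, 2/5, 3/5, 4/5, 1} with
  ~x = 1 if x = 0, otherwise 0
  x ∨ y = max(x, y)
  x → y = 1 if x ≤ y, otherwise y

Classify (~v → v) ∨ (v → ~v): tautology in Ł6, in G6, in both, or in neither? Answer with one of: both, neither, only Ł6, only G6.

In Ł6: every assignment gives 1 — tautology.
In G6: every assignment gives 1 — tautology.

both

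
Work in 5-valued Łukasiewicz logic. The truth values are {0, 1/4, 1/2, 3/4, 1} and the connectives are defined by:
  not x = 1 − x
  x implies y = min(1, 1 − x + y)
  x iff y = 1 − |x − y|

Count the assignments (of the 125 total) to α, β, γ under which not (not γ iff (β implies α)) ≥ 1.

16

value 1: 16 assignments (counts)
value 3/4: 22 assignments
value 1/2: 28 assignments
value 1/4: 34 assignments
value 0: 25 assignments
So 16 of the 125 assignments meet the threshold.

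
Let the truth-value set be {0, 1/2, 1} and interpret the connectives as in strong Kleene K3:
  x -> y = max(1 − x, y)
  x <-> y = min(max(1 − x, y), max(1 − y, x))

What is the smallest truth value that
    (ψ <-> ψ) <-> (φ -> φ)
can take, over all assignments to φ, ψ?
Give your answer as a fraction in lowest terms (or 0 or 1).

Take φ = 0, ψ = 1/2:
ψ <-> ψ = 1/2 <-> 1/2 = 1/2
φ -> φ = 0 -> 0 = 1
(ψ <-> ψ) <-> (φ -> φ) = 1/2 <-> 1 = 1/2
No assignment yields a value below 1/2, so this is the minimum.

1/2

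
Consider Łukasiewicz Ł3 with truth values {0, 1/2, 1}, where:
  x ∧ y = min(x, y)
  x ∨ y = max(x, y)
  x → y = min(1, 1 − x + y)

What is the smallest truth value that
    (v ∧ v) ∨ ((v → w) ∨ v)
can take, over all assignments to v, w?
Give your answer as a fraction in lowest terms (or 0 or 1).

Take v = 1/2, w = 0:
v ∧ v = 1/2 ∧ 1/2 = 1/2
v → w = 1/2 → 0 = 1/2
(v → w) ∨ v = 1/2 ∨ 1/2 = 1/2
(v ∧ v) ∨ ((v → w) ∨ v) = 1/2 ∨ 1/2 = 1/2
No assignment yields a value below 1/2, so this is the minimum.

1/2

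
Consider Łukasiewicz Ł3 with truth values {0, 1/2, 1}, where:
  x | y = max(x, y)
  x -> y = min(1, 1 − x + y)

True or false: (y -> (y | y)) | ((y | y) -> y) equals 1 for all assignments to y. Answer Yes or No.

Yes

y = 0 ↦ 1
y = 1/2 ↦ 1
y = 1 ↦ 1
Every assignment gives a value ≥ 1.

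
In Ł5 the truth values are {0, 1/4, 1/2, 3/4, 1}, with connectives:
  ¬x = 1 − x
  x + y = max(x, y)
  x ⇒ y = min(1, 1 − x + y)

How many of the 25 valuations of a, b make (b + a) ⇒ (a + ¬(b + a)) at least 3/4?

value 1: 18 assignments (counts)
value 3/4: 2 assignments (counts)
value 1/2: 3 assignments
value 1/4: 1 assignment
value 0: 1 assignment
So 20 of the 25 assignments meet the threshold.

20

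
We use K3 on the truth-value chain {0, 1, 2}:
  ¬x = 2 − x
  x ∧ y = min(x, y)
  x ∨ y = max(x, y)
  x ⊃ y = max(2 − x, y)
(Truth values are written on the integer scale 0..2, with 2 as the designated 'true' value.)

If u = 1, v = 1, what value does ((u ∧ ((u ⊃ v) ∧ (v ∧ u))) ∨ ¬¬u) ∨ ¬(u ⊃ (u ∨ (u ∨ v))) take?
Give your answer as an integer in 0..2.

1

u ⊃ v = 1 ⊃ 1 = 1
v ∧ u = 1 ∧ 1 = 1
(u ⊃ v) ∧ (v ∧ u) = 1 ∧ 1 = 1
u ∧ ((u ⊃ v) ∧ (v ∧ u)) = 1 ∧ 1 = 1
¬u = ¬1 = 1
¬¬u = ¬1 = 1
(u ∧ ((u ⊃ v) ∧ (v ∧ u))) ∨ ¬¬u = 1 ∨ 1 = 1
u ∨ v = 1 ∨ 1 = 1
u ∨ (u ∨ v) = 1 ∨ 1 = 1
u ⊃ (u ∨ (u ∨ v)) = 1 ⊃ 1 = 1
¬(u ⊃ (u ∨ (u ∨ v))) = ¬1 = 1
((u ∧ ((u ⊃ v) ∧ (v ∧ u))) ∨ ¬¬u) ∨ ¬(u ⊃ (u ∨ (u ∨ v))) = 1 ∨ 1 = 1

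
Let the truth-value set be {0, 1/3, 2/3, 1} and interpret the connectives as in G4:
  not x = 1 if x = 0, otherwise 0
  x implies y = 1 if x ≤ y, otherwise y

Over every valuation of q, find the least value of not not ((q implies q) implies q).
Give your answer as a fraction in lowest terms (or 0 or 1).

Take q = 0:
q implies q = 0 implies 0 = 1
(q implies q) implies q = 1 implies 0 = 0
not ((q implies q) implies q) = not 0 = 1
not not ((q implies q) implies q) = not 1 = 0
No assignment yields a value below 0, so this is the minimum.

0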